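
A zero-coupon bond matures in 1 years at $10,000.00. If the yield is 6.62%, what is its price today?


Formula: Price = FV / (1 + r)^n
Substituting: Price = $10,000.00 / (1 + 0.0662)^1
Discount factor: (1.0662)^1 = 1.0662
Price = $10,000.00 / 1.0662 = $9,379.10

$9,379.10


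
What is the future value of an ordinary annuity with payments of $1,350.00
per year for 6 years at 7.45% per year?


Formula: FV = PMT * ((1+r)^n - 1) / r
Growth factor: (1 + 0.0745)^6 = 1.539
Numerator: 1.539 - 1 = 0.539
FV = $1,350.00 * 0.539 / 0.0745 = $9,767.11

$9,767.11


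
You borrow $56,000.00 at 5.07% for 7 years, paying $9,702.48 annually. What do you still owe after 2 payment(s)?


Formula: Balance = PV*(1+r)^k - PMT*((1+r)^k - 1)/r
Growth: (1 + 0.0507)^2 = 1.10397
Accumulated factor: ((1+r)^k - 1)/r = 2.0507
Balance = $56,000.00 * 1.10397 - $9,702.48 * 2.0507
Balance = $41,925.47

$41,925.47


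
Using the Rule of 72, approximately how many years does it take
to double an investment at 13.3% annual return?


Formula: Years ≈ 72 / r
Substituting: Years ≈ 72 / 13.3
Years ≈ 5.4

5.4 years


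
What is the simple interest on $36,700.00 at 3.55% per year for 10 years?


Formula: I = P * r * t
Substituting: I = $36,700.00 * 0.0355 * 10
Step: I = $36,700.00 * 0.355
I = $13,028.50

$13,028.50


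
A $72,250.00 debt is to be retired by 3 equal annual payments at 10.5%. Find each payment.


Formula: PMT = PV * r / (1 - (1+r)^(-n))
Denominator: 1 - (1 + 0.105)^(-3) = 0.258838
Numerator: $72,250.00 * 0.105 = 7586.25
PMT = 7586.25 / 0.258838 = $29,308.88

$29,308.88


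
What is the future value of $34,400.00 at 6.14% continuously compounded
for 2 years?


Formula: FV = P * e^(r*t)
Exponent: r*t = 0.0614 * 2 = 0.1228
e^(0.1228) = 1.130658
FV = $34,400.00 * 1.130658 = $38,894.64

$38,894.64


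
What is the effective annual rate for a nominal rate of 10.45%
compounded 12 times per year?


Formula: EAR = (1 + r/m)^m - 1
Period rate: r/m = 0.1045 / 12 = 0.008708
Compounding: (1 + 0.008708)^12 = 1.109653
EAR = 1.109653 - 1 = 0.109653

0.109653


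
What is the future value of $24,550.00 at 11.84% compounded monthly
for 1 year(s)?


Formula: FV = P * (1 + r/m)^(m*t)
Period rate: r/m = 0.1184 / 12 = 0.009867
Total periods: m*t = 12 * 1 = 12
Growth factor: (1 + 0.009867)^12 = 1.125041
FV = $24,550.00 * 1.125041 = $27,619.76

$27,619.76


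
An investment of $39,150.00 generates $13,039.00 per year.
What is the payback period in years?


Formula: Payback = investment / annual cash flow
Substituting: Payback = $39,150.00 / $13,039.00
Payback = 3.0025 years

3.0025 years


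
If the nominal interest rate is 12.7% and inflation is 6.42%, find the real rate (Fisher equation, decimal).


Formula: (1 + r_real) = (1 + r_nom) / (1 + inflation)
Substituting: (1 + r_real) = 1.127 / 1.0642
(1 + r_real) = 1.059011
r_real = 1.059011 - 1 = 0.059011

0.059011


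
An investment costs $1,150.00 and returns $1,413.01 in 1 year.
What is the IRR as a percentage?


Formula: IRR = C1/C0 - 1
Substituting: IRR = $1,413.01 / $1,150.00 - 1
Ratio: 1.228704 - 1 = 0.228704
IRR = 22.8704%

22.8704%


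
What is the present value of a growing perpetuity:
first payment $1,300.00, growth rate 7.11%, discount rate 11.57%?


Formula: PV = C / (r - g)
Spread: r - g = 0.1157 - 0.0711 = 0.0446
Substituting: PV = $1,300.00 / 0.0446
PV = $29,147.98

$29,147.98


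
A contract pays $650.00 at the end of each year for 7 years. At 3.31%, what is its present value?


Formula: PV = PMT * (1 - (1+r)^(-n)) / r
Discount factor: (1 + 0.0331)^(-7) = 0.796166
Bracket: 1 - 0.796166 = 0.203834
PV = $650.00 * 0.203834 / 0.0331 = $4,002.79

$4,002.79


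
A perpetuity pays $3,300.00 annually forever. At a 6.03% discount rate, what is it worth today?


Formula: PV = C / r
Substituting: PV = $3,300.00 / 0.0603
PV = $54,726.37

$54,726.37


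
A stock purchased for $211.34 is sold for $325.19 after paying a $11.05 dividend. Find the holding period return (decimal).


Formula: HPR = (P1 - P0 + D) / P0
Gain: $325.19 - $211.34 + $11.05 = $124.90
HPR = $124.90 / $211.34 = 0.591

0.591


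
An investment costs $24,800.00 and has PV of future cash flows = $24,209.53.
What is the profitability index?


Formula: PI = PV(cash flows) / initial investment
Substituting: PI = $24,209.53 / $24,800.00
PI = 0.9762

0.9762


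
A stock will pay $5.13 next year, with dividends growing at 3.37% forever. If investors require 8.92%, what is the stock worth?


Formula: P = D1 / (r - g)
Spread: r - g = 0.0892 - 0.0337 = 0.0555
Substituting: P = $5.13 / 0.0555
P = $92.43

$92.43


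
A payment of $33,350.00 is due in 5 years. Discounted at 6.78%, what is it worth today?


Formula: PV = FV / (1 + r)^n
Substituting: PV = $33,350.00 / (1 + 0.0678)^5
Discount factor: (1.0678)^5 = 1.388192
PV = $33,350.00 / 1.388192 = $24,024.05

$24,024.05


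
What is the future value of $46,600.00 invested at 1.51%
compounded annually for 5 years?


Formula: FV = P * (1 + r)^n
Substituting: FV = $46,600.00 * (1 + 0.0151)^5
Growth factor: (1.0151)^5 = 1.077815
FV = $46,600.00 * 1.077815 = $50,226.17

$50,226.17


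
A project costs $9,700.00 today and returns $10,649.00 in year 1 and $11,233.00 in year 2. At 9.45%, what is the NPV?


Formula: NPV = C0 + C1/(1+r) + C2/(1+r)^2
Discount C1: $10,649.00 / (1 + 0.0945) = $9,729.56
Discount C2: $11,233.00 / (1 + 0.0945)^2 = $9,377.01
NPV = -$9,700.00 + $9,729.56 + $9,377.01 = $9,406.56

$9,406.56


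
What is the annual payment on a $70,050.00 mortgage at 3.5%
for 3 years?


Formula: PMT = PV * r / (1 - (1+r)^(-n))
Denominator: 1 - (1 + 0.035)^(-3) = 0.098057
Numerator: $70,050.00 * 0.035 = 2451.75
PMT = 2451.75 / 0.098057 = $25,003.24

$25,003.24


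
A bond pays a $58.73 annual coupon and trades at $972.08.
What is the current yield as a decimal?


Formula: Current yield = annual coupon / price
Substituting: CY = $58.73 / $972.08
CY = 0.060417

0.060417


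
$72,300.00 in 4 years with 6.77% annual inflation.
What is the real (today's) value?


Formula: Real value = nominal / (1 + inflation)^years
Price level: (1 + 0.0677)^4 = 1.299562
Real value = $72,300.00 / 1.299562 = $55,634.13

$55,634.13


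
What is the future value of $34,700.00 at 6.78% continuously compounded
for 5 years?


Formula: FV = P * e^(r*t)
Exponent: r*t = 0.0678 * 5 = 0.339
e^(0.339) = 1.403543
FV = $34,700.00 * 1.403543 = $48,702.95

$48,702.95


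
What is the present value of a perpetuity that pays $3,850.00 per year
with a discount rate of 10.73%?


Formula: PV = C / r
Substituting: PV = $3,850.00 / 0.1073
PV = $35,880.71

$35,880.71


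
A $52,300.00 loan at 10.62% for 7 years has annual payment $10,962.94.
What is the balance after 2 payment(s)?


Formula: Balance = PV*(1+r)^k - PMT*((1+r)^k - 1)/r
Growth: (1 + 0.1062)^2 = 1.223678
Accumulated factor: ((1+r)^k - 1)/r = 2.1062
Balance = $52,300.00 * 1.223678 - $10,962.94 * 2.1062
Balance = $40,908.24

$40,908.24


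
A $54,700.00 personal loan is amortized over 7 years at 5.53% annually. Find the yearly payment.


Formula: PMT = PV * r / (1 - (1+r)^(-n))
Denominator: 1 - (1 + 0.0553)^(-7) = 0.31393
Numerator: $54,700.00 * 0.0553 = 3024.91
PMT = 3024.91 / 0.31393 = $9,635.62

$9,635.62


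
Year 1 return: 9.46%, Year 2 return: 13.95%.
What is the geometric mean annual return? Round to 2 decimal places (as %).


Formula: Geometric mean = ((1+r1)*(1+r2))^(1/2) - 1
Product: (1 + 0.0946) * (1 + 0.1395) = 1.0946 * 1.1395 = 1.247297
Square root: 1.247297^0.5 = 1.116824
Geometric mean = 1.116824 - 1 = 0.116824
As percentage: 11.68%

11.68%


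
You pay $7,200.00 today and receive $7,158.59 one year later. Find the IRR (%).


Formula: IRR = C1/C0 - 1
Substituting: IRR = $7,158.59 / $7,200.00 - 1
Ratio: 0.994249 - 1 = -0.005751
IRR = -0.5751%

-0.5751%


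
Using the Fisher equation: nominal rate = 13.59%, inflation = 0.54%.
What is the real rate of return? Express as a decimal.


Formula: (1 + r_real) = (1 + r_nom) / (1 + inflation)
Substituting: (1 + r_real) = 1.1359 / 1.0054
(1 + r_real) = 1.129799
r_real = 1.129799 - 1 = 0.129799

0.129799


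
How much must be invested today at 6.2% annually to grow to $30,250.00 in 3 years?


Formula: PV = FV / (1 + r)^n
Substituting: PV = $30,250.00 / (1 + 0.062)^3
Discount factor: (1.062)^3 = 1.19777
PV = $30,250.00 / 1.19777 = $25,255.26

$25,255.26


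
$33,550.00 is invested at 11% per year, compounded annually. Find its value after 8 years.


Formula: FV = P * (1 + r)^n
Substituting: FV = $33,550.00 * (1 + 0.11)^8
Growth factor: (1.11)^8 = 2.304538
FV = $33,550.00 * 2.304538 = $77,317.24

$77,317.24


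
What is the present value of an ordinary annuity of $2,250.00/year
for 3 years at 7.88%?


Formula: PV = PMT * (1 - (1+r)^(-n)) / r
Discount factor: (1 + 0.0788)^(-3) = 0.796484
Bracket: 1 - 0.796484 = 0.203516
PV = $2,250.00 * 0.203516 / 0.0788 = $5,811.05

$5,811.05


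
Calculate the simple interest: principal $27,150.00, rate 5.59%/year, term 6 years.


Formula: I = P * r * t
Substituting: I = $27,150.00 * 0.0559 * 6
Step: I = $27,150.00 * 0.3354
I = $9,106.11

$9,106.11


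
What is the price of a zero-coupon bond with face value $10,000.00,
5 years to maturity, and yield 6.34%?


Formula: Price = FV / (1 + r)^n
Substituting: Price = $10,000.00 / (1 + 0.0634)^5
Discount factor: (1.0634)^5 = 1.359826
Price = $10,000.00 / 1.359826 = $7,353.88

$7,353.88


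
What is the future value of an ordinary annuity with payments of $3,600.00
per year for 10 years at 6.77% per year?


Formula: FV = PMT * ((1+r)^n - 1) / r
Growth factor: (1 + 0.0677)^10 = 1.925273
Numerator: 1.925273 - 1 = 0.925273
FV = $3,600.00 * 0.925273 / 0.0677 = $49,202.13

$49,202.13


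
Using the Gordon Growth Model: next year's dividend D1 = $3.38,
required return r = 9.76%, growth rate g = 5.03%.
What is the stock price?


Formula: P = D1 / (r - g)
Spread: r - g = 0.0976 - 0.0503 = 0.0473
Substituting: P = $3.38 / 0.0473
P = $71.46

$71.46


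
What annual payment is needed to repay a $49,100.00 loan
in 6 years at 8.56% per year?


Formula: PMT = PV * r / (1 - (1+r)^(-n))
Denominator: 1 - (1 + 0.0856)^(-6) = 0.389085
Numerator: $49,100.00 * 0.0856 = 4202.96
PMT = 4202.96 / 0.389085 = $10,802.17

$10,802.17


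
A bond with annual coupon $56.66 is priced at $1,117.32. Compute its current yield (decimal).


Formula: Current yield = annual coupon / price
Substituting: CY = $56.66 / $1,117.32
CY = 0.050711

0.050711


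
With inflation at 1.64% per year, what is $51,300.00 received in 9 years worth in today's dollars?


Formula: Real value = nominal / (1 + inflation)^years
Price level: (1 + 0.0164)^9 = 1.157662
Real value = $51,300.00 / 1.157662 = $44,313.44

$44,313.44


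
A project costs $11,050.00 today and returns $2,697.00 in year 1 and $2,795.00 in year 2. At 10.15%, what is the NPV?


Formula: NPV = C0 + C1/(1+r) + C2/(1+r)^2
Discount C1: $2,697.00 / (1 + 0.1015) = $2,448.48
Discount C2: $2,795.00 / (1 + 0.1015)^2 = $2,303.63
NPV = -$11,050.00 + $2,448.48 + $2,303.63 = -$6,297.89

-$6,297.89


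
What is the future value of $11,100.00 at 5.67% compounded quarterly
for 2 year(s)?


Formula: FV = P * (1 + r/m)^(m*t)
Period rate: r/m = 0.0567 / 4 = 0.014175
Total periods: m*t = 4 * 2 = 8
Growth factor: (1 + 0.014175)^8 = 1.119188
FV = $11,100.00 * 1.119188 = $12,422.99

$12,422.99


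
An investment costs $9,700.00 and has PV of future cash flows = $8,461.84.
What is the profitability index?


Formula: PI = PV(cash flows) / initial investment
Substituting: PI = $8,461.84 / $9,700.00
PI = 0.8724

0.8724


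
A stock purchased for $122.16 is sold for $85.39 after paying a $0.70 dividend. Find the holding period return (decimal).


Formula: HPR = (P1 - P0 + D) / P0
Gain: $85.39 - $122.16 + $0.70 = -$36.07
HPR = -$36.07 / $122.16 = -0.2953

-0.2953


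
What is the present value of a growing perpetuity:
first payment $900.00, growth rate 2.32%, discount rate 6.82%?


Formula: PV = C / (r - g)
Spread: r - g = 0.0682 - 0.0232 = 0.045
Substituting: PV = $900.00 / 0.045
PV = $20,000.00

$20,000.00


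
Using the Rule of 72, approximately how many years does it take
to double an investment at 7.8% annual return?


Formula: Years ≈ 72 / r
Substituting: Years ≈ 72 / 7.8
Years ≈ 9.2

9.2 years


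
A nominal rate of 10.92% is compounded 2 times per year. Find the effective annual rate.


Formula: EAR = (1 + r/m)^m - 1
Period rate: r/m = 0.1092 / 2 = 0.0546
Compounding: (1 + 0.0546)^2 = 1.112181
EAR = 1.112181 - 1 = 0.112181

0.112181


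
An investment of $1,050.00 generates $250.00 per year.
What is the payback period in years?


Formula: Payback = investment / annual cash flow
Substituting: Payback = $1,050.00 / $250.00
Payback = 4.2 years

4.2 years


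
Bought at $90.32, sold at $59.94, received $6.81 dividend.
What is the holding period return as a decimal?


Formula: HPR = (P1 - P0 + D) / P0
Gain: $59.94 - $90.32 + $6.81 = -$23.57
HPR = -$23.57 / $90.32 = -0.261

-0.261


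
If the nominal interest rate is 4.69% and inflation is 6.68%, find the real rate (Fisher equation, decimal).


Formula: (1 + r_real) = (1 + r_nom) / (1 + inflation)
Substituting: (1 + r_real) = 1.0469 / 1.0668
(1 + r_real) = 0.981346
r_real = 0.981346 - 1 = -0.018654

-0.018654


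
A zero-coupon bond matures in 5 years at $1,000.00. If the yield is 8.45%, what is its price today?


Formula: Price = FV / (1 + r)^n
Substituting: Price = $1,000.00 / (1 + 0.0845)^5
Discount factor: (1.0845)^5 = 1.500195
Price = $1,000.00 / 1.500195 = $666.58

$666.58


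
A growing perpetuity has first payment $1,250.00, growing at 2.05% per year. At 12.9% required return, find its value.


Formula: PV = C / (r - g)
Spread: r - g = 0.129 - 0.0205 = 0.1085
Substituting: PV = $1,250.00 / 0.1085
PV = $11,520.74

$11,520.74


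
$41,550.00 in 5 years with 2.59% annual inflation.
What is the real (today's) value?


Formula: Real value = nominal / (1 + inflation)^years
Price level: (1 + 0.0259)^5 = 1.136384
Real value = $41,550.00 / 1.136384 = $36,563.34

$36,563.34


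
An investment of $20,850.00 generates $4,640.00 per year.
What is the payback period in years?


Formula: Payback = investment / annual cash flow
Substituting: Payback = $20,850.00 / $4,640.00
Payback = 4.4935 years

4.4935 years


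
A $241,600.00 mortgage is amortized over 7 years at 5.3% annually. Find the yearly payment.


Formula: PMT = PV * r / (1 - (1+r)^(-n))
Denominator: 1 - (1 + 0.053)^(-7) = 0.303371
Numerator: $241,600.00 * 0.053 = 12804.8
PMT = 12804.8 / 0.303371 = $42,208.35

$42,208.35


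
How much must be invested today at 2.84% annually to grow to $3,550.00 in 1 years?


Formula: PV = FV / (1 + r)^n
Substituting: PV = $3,550.00 / (1 + 0.0284)^1
Discount factor: (1.0284)^1 = 1.0284
PV = $3,550.00 / 1.0284 = $3,451.96

$3,451.96


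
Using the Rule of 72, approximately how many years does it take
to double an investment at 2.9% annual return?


Formula: Years ≈ 72 / r
Substituting: Years ≈ 72 / 2.9
Years ≈ 24.8

24.8 years


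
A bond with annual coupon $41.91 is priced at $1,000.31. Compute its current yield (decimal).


Formula: Current yield = annual coupon / price
Substituting: CY = $41.91 / $1,000.31
CY = 0.041897

0.041897


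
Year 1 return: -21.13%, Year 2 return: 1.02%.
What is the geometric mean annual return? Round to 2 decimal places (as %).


Formula: Geometric mean = ((1+r1)*(1+r2))^(1/2) - 1
Product: (1 + -0.2113) * (1 + 0.0102) = 0.7887 * 1.0102 = 0.796745
Square root: 0.796745^0.5 = 0.892606
Geometric mean = 0.892606 - 1 = -0.107394
As percentage: -10.74%

-10.74%


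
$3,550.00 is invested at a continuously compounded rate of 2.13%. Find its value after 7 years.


Formula: FV = P * e^(r*t)
Exponent: r*t = 0.0213 * 7 = 0.1491
e^(0.1491) = 1.160789
FV = $3,550.00 * 1.160789 = $4,120.80

$4,120.80


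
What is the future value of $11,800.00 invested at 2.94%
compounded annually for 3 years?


Formula: FV = P * (1 + r)^n
Substituting: FV = $11,800.00 * (1 + 0.0294)^3
Growth factor: (1.0294)^3 = 1.090818
FV = $11,800.00 * 1.090818 = $12,871.66

$12,871.66


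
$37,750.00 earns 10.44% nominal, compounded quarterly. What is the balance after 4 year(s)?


Formula: FV = P * (1 + r/m)^(m*t)
Period rate: r/m = 0.1044 / 4 = 0.0261
Total periods: m*t = 4 * 4 = 16
Growth factor: (1 + 0.0261)^16 = 1.510202
FV = $37,750.00 * 1.510202 = $57,010.12

$57,010.12


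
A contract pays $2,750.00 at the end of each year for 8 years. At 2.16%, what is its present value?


Formula: PV = PMT * (1 - (1+r)^(-n)) / r
Discount factor: (1 + 0.0216)^(-8) = 0.842855
Bracket: 1 - 0.842855 = 0.157145
PV = $2,750.00 * 0.157145 / 0.0216 = $20,006.87

$20,006.87


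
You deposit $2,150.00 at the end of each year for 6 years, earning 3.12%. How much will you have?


Formula: FV = PMT * ((1+r)^n - 1) / r
Growth factor: (1 + 0.0312)^6 = 1.202423
Numerator: 1.202423 - 1 = 0.202423
FV = $2,150.00 * 0.202423 / 0.0312 = $13,949.05

$13,949.05


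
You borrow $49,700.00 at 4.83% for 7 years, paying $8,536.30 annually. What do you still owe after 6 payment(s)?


Formula: Balance = PV*(1+r)^k - PMT*((1+r)^k - 1)/r
Growth: (1 + 0.0483)^6 = 1.32713
Accumulated factor: ((1+r)^k - 1)/r = 6.772881
Balance = $49,700.00 * 1.32713 - $8,536.30 * 6.772881
Balance = $8,143.03

$8,143.03


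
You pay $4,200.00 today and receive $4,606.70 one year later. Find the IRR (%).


Formula: IRR = C1/C0 - 1
Substituting: IRR = $4,606.70 / $4,200.00 - 1
Ratio: 1.096833 - 1 = 0.096833
IRR = 9.6833%

9.6833%


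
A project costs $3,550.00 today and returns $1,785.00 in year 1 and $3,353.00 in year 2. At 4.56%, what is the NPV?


Formula: NPV = C0 + C1/(1+r) + C2/(1+r)^2
Discount C1: $1,785.00 / (1 + 0.0456) = $1,707.15
Discount C2: $3,353.00 / (1 + 0.0456)^2 = $3,066.92
NPV = -$3,550.00 + $1,707.15 + $3,066.92 = $1,224.07

$1,224.07


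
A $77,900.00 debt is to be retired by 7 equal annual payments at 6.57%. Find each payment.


Formula: PMT = PV * r / (1 - (1+r)^(-n))
Denominator: 1 - (1 + 0.0657)^(-7) = 0.359447
Numerator: $77,900.00 * 0.0657 = 5118.03
PMT = 5118.03 / 0.359447 = $14,238.63

$14,238.63


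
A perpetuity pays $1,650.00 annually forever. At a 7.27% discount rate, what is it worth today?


Formula: PV = C / r
Substituting: PV = $1,650.00 / 0.0727
PV = $22,696.01

$22,696.01


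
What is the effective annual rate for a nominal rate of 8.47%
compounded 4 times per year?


Formula: EAR = (1 + r/m)^m - 1
Period rate: r/m = 0.0847 / 4 = 0.021175
Compounding: (1 + 0.021175)^4 = 1.087428
EAR = 1.087428 - 1 = 0.087428

0.087428


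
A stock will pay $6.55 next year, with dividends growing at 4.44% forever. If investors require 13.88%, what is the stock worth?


Formula: P = D1 / (r - g)
Spread: r - g = 0.1388 - 0.0444 = 0.0944
Substituting: P = $6.55 / 0.0944
P = $69.39

$69.39


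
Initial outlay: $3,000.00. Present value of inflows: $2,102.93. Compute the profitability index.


Formula: PI = PV(cash flows) / initial investment
Substituting: PI = $2,102.93 / $3,000.00
PI = 0.701

0.701


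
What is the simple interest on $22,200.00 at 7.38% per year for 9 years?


Formula: I = P * r * t
Substituting: I = $22,200.00 * 0.0738 * 9
Step: I = $22,200.00 * 0.6642
I = $14,745.24

$14,745.24


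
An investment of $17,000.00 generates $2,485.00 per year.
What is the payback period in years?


Formula: Payback = investment / annual cash flow
Substituting: Payback = $17,000.00 / $2,485.00
Payback = 6.841 years

6.841 years


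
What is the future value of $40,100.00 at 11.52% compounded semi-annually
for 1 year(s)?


Formula: FV = P * (1 + r/m)^(m*t)
Period rate: r/m = 0.1152 / 2 = 0.0576
Total periods: m*t = 2 * 1 = 2
Growth factor: (1 + 0.0576)^2 = 1.118518
FV = $40,100.00 * 1.118518 = $44,852.56

$44,852.56


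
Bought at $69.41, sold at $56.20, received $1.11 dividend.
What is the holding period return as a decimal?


Formula: HPR = (P1 - P0 + D) / P0
Gain: $56.20 - $69.41 + $1.11 = -$12.10
HPR = -$12.10 / $69.41 = -0.1743

-0.1743


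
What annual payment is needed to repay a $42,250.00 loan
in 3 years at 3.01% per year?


Formula: PMT = PV * r / (1 - (1+r)^(-n))
Denominator: 1 - (1 + 0.0301)^(-3) = 0.085125
Numerator: $42,250.00 * 0.0301 = 1271.725
PMT = 1271.725 / 0.085125 = $14,939.53

$14,939.53


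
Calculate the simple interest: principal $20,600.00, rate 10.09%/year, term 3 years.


Formula: I = P * r * t
Substituting: I = $20,600.00 * 0.1009 * 3
Step: I = $20,600.00 * 0.3027
I = $6,235.62

$6,235.62


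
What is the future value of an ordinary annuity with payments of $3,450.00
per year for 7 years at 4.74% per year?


Formula: FV = PMT * ((1+r)^n - 1) / r
Growth factor: (1 + 0.0474)^7 = 1.382891
Numerator: 1.382891 - 1 = 0.382891
FV = $3,450.00 * 0.382891 / 0.0474 = $27,868.66

$27,868.66


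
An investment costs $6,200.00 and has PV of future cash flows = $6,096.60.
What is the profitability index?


Formula: PI = PV(cash flows) / initial investment
Substituting: PI = $6,096.60 / $6,200.00
PI = 0.9833

0.9833


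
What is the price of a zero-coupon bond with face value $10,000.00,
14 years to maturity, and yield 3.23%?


Formula: Price = FV / (1 + r)^n
Substituting: Price = $10,000.00 / (1 + 0.0323)^14
Discount factor: (1.0323)^14 = 1.560569
Price = $10,000.00 / 1.560569 = $6,407.92

$6,407.92


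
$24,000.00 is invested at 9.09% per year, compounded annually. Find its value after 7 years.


Formula: FV = P * (1 + r)^n
Substituting: FV = $24,000.00 * (1 + 0.0909)^7
Growth factor: (1.0909)^7 = 1.838631
FV = $24,000.00 * 1.838631 = $44,127.15

$44,127.15


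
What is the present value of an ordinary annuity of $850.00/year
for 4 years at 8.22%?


Formula: PV = PMT * (1 - (1+r)^(-n)) / r
Discount factor: (1 + 0.0822)^(-4) = 0.729071
Bracket: 1 - 0.729071 = 0.270929
PV = $850.00 * 0.270929 / 0.0822 = $2,801.58

$2,801.58


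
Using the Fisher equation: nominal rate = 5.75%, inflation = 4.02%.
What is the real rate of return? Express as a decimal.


Formula: (1 + r_real) = (1 + r_nom) / (1 + inflation)
Substituting: (1 + r_real) = 1.0575 / 1.0402
(1 + r_real) = 1.016631
r_real = 1.016631 - 1 = 0.016631

0.016631


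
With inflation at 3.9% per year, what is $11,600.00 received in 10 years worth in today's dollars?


Formula: Real value = nominal / (1 + inflation)^years
Price level: (1 + 0.039)^10 = 1.466073
Real value = $11,600.00 / 1.466073 = $7,912.30

$7,912.30


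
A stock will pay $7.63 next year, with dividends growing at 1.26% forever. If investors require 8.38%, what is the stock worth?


Formula: P = D1 / (r - g)
Spread: r - g = 0.0838 - 0.0126 = 0.0712
Substituting: P = $7.63 / 0.0712
P = $107.16

$107.16


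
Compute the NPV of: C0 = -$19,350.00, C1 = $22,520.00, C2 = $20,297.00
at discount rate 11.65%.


Formula: NPV = C0 + C1/(1+r) + C2/(1+r)^2
Discount C1: $22,520.00 / (1 + 0.1165) = $20,170.17
Discount C2: $20,297.00 / (1 + 0.1165)^2 = $16,282.25
NPV = -$19,350.00 + $20,170.17 + $16,282.25 = $17,102.42

$17,102.42


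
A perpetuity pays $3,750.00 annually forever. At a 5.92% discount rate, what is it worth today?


Formula: PV = C / r
Substituting: PV = $3,750.00 / 0.0592
PV = $63,344.59

$63,344.59


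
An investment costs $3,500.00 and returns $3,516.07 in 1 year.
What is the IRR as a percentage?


Formula: IRR = C1/C0 - 1
Substituting: IRR = $3,516.07 / $3,500.00 - 1
Ratio: 1.004591 - 1 = 0.004591
IRR = 0.4591%

0.4591%


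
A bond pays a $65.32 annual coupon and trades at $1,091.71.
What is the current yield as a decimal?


Formula: Current yield = annual coupon / price
Substituting: CY = $65.32 / $1,091.71
CY = 0.059833

0.059833


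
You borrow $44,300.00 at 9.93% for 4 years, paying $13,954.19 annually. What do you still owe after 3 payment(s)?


Formula: Balance = PV*(1+r)^k - PMT*((1+r)^k - 1)/r
Growth: (1 + 0.0993)^3 = 1.328461
Accumulated factor: ((1+r)^k - 1)/r = 3.30776
Balance = $44,300.00 * 1.328461 - $13,954.19 * 3.30776
Balance = $12,693.69

$12,693.69


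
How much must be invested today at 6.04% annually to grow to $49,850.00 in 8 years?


Formula: PV = FV / (1 + r)^n
Substituting: PV = $49,850.00 / (1 + 0.0604)^8
Discount factor: (1.0604)^8 = 1.598666
PV = $49,850.00 / 1.598666 = $31,182.25

$31,182.25


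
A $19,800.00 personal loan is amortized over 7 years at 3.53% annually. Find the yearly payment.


Formula: PMT = PV * r / (1 - (1+r)^(-n))
Denominator: 1 - (1 + 0.0353)^(-7) = 0.215602
Numerator: $19,800.00 * 0.0353 = 698.94
PMT = 698.94 / 0.215602 = $3,241.81

$3,241.81


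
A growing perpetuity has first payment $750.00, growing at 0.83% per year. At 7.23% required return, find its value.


Formula: PV = C / (r - g)
Spread: r - g = 0.0723 - 0.0083 = 0.064
Substituting: PV = $750.00 / 0.064
PV = $11,718.75

$11,718.75


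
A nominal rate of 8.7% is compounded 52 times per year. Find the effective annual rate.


Formula: EAR = (1 + r/m)^m - 1
Period rate: r/m = 0.087 / 52 = 0.001673
Compounding: (1 + 0.001673)^52 = 1.090817
EAR = 1.090817 - 1 = 0.090817

0.090817


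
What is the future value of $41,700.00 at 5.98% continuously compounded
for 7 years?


Formula: FV = P * e^(r*t)
Exponent: r*t = 0.0598 * 7 = 0.4186
e^(0.4186) = 1.519832
FV = $41,700.00 * 1.519832 = $63,377.01

$63,377.01


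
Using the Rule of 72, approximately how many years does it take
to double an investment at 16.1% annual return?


Formula: Years ≈ 72 / r
Substituting: Years ≈ 72 / 16.1
Years ≈ 4.5

4.5 years


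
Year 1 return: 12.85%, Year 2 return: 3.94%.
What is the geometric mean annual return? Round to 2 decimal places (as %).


Formula: Geometric mean = ((1+r1)*(1+r2))^(1/2) - 1
Product: (1 + 0.1285) * (1 + 0.0394) = 1.1285 * 1.0394 = 1.172963
Square root: 1.172963^0.5 = 1.083034
Geometric mean = 1.083034 - 1 = 0.083034
As percentage: 8.30%

8.30%


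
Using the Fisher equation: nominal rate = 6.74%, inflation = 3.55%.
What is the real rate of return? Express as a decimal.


Formula: (1 + r_real) = (1 + r_nom) / (1 + inflation)
Substituting: (1 + r_real) = 1.0674 / 1.0355
(1 + r_real) = 1.030806
r_real = 1.030806 - 1 = 0.030806

0.030806


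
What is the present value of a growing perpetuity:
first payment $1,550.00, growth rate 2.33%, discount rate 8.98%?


Formula: PV = C / (r - g)
Spread: r - g = 0.0898 - 0.0233 = 0.0665
Substituting: PV = $1,550.00 / 0.0665
PV = $23,308.27

$23,308.27


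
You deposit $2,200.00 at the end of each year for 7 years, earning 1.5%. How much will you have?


Formula: FV = PMT * ((1+r)^n - 1) / r
Growth factor: (1 + 0.015)^7 = 1.109845
Numerator: 1.109845 - 1 = 0.109845
FV = $2,200.00 * 0.109845 / 0.015 = $16,110.59

$16,110.59


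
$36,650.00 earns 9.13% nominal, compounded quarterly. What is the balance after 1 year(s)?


Formula: FV = P * (1 + r/m)^(m*t)
Period rate: r/m = 0.0913 / 4 = 0.022825
Total periods: m*t = 4 * 1 = 4
Growth factor: (1 + 0.022825)^4 = 1.094474
FV = $36,650.00 * 1.094474 = $40,112.46

$40,112.46


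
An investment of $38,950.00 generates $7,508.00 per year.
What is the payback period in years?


Formula: Payback = investment / annual cash flow
Substituting: Payback = $38,950.00 / $7,508.00
Payback = 5.1878 years

5.1878 years


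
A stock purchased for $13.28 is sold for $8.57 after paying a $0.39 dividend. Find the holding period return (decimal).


Formula: HPR = (P1 - P0 + D) / P0
Gain: $8.57 - $13.28 + $0.39 = -$4.32
HPR = -$4.32 / $13.28 = -0.3253

-0.3253


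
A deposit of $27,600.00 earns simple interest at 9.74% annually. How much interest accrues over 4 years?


Formula: I = P * r * t
Substituting: I = $27,600.00 * 0.0974 * 4
Step: I = $27,600.00 * 0.3896
I = $10,752.96

$10,752.96


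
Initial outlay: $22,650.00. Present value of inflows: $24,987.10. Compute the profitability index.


Formula: PI = PV(cash flows) / initial investment
Substituting: PI = $24,987.10 / $22,650.00
PI = 1.1032

1.1032


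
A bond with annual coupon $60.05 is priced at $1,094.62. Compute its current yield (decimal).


Formula: Current yield = annual coupon / price
Substituting: CY = $60.05 / $1,094.62
CY = 0.054859

0.054859


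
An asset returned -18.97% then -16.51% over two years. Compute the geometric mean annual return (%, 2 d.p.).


Formula: Geometric mean = ((1+r1)*(1+r2))^(1/2) - 1
Product: (1 + -0.1897) * (1 + -0.1651) = 0.8103 * 0.8349 = 0.676519
Square root: 0.676519^0.5 = 0.822508
Geometric mean = 0.822508 - 1 = -0.177492
As percentage: -17.75%

-17.75%


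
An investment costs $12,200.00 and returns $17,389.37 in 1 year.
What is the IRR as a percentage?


Formula: IRR = C1/C0 - 1
Substituting: IRR = $17,389.37 / $12,200.00 - 1
Ratio: 1.425358 - 1 = 0.425358
IRR = 42.5358%

42.5358%


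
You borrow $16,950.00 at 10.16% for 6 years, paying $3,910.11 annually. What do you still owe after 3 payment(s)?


Formula: Balance = PV*(1+r)^k - PMT*((1+r)^k - 1)/r
Growth: (1 + 0.1016)^3 = 1.336816
Accumulated factor: ((1+r)^k - 1)/r = 3.315123
Balance = $16,950.00 * 1.336816 - $3,910.11 * 3.315123
Balance = $9,696.54

$9,696.54


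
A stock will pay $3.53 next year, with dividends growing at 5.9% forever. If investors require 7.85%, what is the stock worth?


Formula: P = D1 / (r - g)
Spread: r - g = 0.0785 - 0.059 = 0.0195
Substituting: P = $3.53 / 0.0195
P = $181.03

$181.03


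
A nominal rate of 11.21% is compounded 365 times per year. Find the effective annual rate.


Formula: EAR = (1 + r/m)^m - 1
Period rate: r/m = 0.1121 / 365 = 0.000307
Compounding: (1 + 0.000307)^365 = 1.118605
EAR = 1.118605 - 1 = 0.118605

0.118605


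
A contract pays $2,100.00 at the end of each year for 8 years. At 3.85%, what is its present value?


Formula: PV = PMT * (1 - (1+r)^(-n)) / r
Discount factor: (1 + 0.0385)^(-8) = 0.739176
Bracket: 1 - 0.739176 = 0.260824
PV = $2,100.00 * 0.260824 / 0.0385 = $14,226.75

$14,226.75


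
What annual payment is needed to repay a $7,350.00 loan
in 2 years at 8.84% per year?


Formula: PMT = PV * r / (1 - (1+r)^(-n))
Denominator: 1 - (1 + 0.0884)^(-2) = 0.155844
Numerator: $7,350.00 * 0.0884 = 649.74
PMT = 649.74 / 0.155844 = $4,169.18

$4,169.18


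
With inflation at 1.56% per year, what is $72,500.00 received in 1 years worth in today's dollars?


Formula: Real value = nominal / (1 + inflation)^years
Price level: (1 + 0.0156)^1 = 1.0156
Real value = $72,500.00 / 1.0156 = $71,386.37

$71,386.37


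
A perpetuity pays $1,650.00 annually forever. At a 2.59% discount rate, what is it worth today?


Formula: PV = C / r
Substituting: PV = $1,650.00 / 0.0259
PV = $63,706.56

$63,706.56


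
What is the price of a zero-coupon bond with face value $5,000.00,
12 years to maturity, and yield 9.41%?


Formula: Price = FV / (1 + r)^n
Substituting: Price = $5,000.00 / (1 + 0.0941)^12
Discount factor: (1.0941)^12 = 2.942281
Price = $5,000.00 / 2.942281 = $1,699.36

$1,699.36


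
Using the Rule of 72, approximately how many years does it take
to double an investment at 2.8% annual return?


Formula: Years ≈ 72 / r
Substituting: Years ≈ 72 / 2.8
Years ≈ 25.7

25.7 years


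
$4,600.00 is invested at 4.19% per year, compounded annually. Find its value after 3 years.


Formula: FV = P * (1 + r)^n
Substituting: FV = $4,600.00 * (1 + 0.0419)^3
Growth factor: (1.0419)^3 = 1.13104
FV = $4,600.00 * 1.13104 = $5,202.79

$5,202.79


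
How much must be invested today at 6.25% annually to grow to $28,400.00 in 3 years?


Formula: PV = FV / (1 + r)^n
Substituting: PV = $28,400.00 / (1 + 0.0625)^3
Discount factor: (1.0625)^3 = 1.199463
PV = $28,400.00 / 1.199463 = $23,677.26

$23,677.26


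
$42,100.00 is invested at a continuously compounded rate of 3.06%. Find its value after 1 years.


Formula: FV = P * e^(r*t)
Exponent: r*t = 0.0306 * 1 = 0.0306
e^(0.0306) = 1.031073
FV = $42,100.00 * 1.031073 = $43,408.17

$43,408.17


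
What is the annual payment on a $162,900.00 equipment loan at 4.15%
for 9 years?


Formula: PMT = PV * r / (1 - (1+r)^(-n))
Denominator: 1 - (1 + 0.0415)^(-9) = 0.306468
Numerator: $162,900.00 * 0.0415 = 6760.35
PMT = 6760.35 / 0.306468 = $22,058.91

$22,058.91


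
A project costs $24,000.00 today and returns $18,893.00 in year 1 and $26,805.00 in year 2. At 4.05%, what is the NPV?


Formula: NPV = C0 + C1/(1+r) + C2/(1+r)^2
Discount C1: $18,893.00 / (1 + 0.0405) = $18,157.62
Discount C2: $26,805.00 / (1 + 0.0405)^2 = $24,758.92
NPV = -$24,000.00 + $18,157.62 + $24,758.92 = $18,916.53

$18,916.53


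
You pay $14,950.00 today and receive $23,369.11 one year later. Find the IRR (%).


Formula: IRR = C1/C0 - 1
Substituting: IRR = $23,369.11 / $14,950.00 - 1
Ratio: 1.563151 - 1 = 0.563151
IRR = 56.3151%

56.3151%


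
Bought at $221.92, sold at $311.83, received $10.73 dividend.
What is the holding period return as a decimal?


Formula: HPR = (P1 - P0 + D) / P0
Gain: $311.83 - $221.92 + $10.73 = $100.64
HPR = $100.64 / $221.92 = 0.4535

0.4535


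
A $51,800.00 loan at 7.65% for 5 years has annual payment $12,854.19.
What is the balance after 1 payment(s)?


Formula: Balance = PV*(1+r)^k - PMT*((1+r)^k - 1)/r
Growth: (1 + 0.0765)^1 = 1.0765
Accumulated factor: ((1+r)^k - 1)/r = 1.0
Balance = $51,800.00 * 1.0765 - $12,854.19 * 1.0
Balance = $42,908.51

$42,908.51


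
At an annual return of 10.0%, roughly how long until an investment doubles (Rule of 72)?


Formula: Years ≈ 72 / r
Substituting: Years ≈ 72 / 10.0
Years ≈ 7.2

7.2 years


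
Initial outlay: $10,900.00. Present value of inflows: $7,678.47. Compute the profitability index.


Formula: PI = PV(cash flows) / initial investment
Substituting: PI = $7,678.47 / $10,900.00
PI = 0.7044

0.7044


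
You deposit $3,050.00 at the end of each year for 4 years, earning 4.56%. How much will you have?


Formula: FV = PMT * ((1+r)^n - 1) / r
Growth factor: (1 + 0.0456)^4 = 1.19526
Numerator: 1.19526 - 1 = 0.19526
FV = $3,050.00 * 0.19526 / 0.0456 = $13,060.14

$13,060.14


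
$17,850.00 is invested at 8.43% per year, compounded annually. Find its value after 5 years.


Formula: FV = P * (1 + r)^n
Substituting: FV = $17,850.00 * (1 + 0.0843)^5
Growth factor: (1.0843)^5 = 1.498812
FV = $17,850.00 * 1.498812 = $26,753.80

$26,753.80


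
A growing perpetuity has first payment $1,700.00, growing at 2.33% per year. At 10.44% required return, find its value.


Formula: PV = C / (r - g)
Spread: r - g = 0.1044 - 0.0233 = 0.0811
Substituting: PV = $1,700.00 / 0.0811
PV = $20,961.78

$20,961.78


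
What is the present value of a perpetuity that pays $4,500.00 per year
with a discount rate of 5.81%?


Formula: PV = C / r
Substituting: PV = $4,500.00 / 0.0581
PV = $77,452.67

$77,452.67


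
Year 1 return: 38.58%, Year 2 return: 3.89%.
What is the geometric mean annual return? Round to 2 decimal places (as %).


Formula: Geometric mean = ((1+r1)*(1+r2))^(1/2) - 1
Product: (1 + 0.3858) * (1 + 0.0389) = 1.3858 * 1.0389 = 1.439708
Square root: 1.439708^0.5 = 1.199878
Geometric mean = 1.199878 - 1 = 0.199878
As percentage: 19.99%

19.99%


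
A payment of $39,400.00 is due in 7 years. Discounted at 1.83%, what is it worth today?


Formula: PV = FV / (1 + r)^n
Substituting: PV = $39,400.00 / (1 + 0.0183)^7
Discount factor: (1.0183)^7 = 1.135351
PV = $39,400.00 / 1.135351 = $34,702.92

$34,702.92


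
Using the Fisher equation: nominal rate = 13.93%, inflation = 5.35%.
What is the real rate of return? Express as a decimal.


Formula: (1 + r_real) = (1 + r_nom) / (1 + inflation)
Substituting: (1 + r_real) = 1.1393 / 1.0535
(1 + r_real) = 1.081443
r_real = 1.081443 - 1 = 0.081443

0.081443


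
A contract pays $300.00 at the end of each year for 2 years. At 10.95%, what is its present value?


Formula: PV = PMT * (1 - (1+r)^(-n)) / r
Discount factor: (1 + 0.1095)^(-2) = 0.812354
Bracket: 1 - 0.812354 = 0.187646
PV = $300.00 * 0.187646 / 0.1095 = $514.10

$514.10


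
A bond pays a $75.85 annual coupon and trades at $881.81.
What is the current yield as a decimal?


Formula: Current yield = annual coupon / price
Substituting: CY = $75.85 / $881.81
CY = 0.086016

0.086016


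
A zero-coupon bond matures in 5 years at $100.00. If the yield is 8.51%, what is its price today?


Formula: Price = FV / (1 + r)^n
Substituting: Price = $100.00 / (1 + 0.0851)^5
Discount factor: (1.0851)^5 = 1.50435
Price = $100.00 / 1.50435 = $66.47

$66.47


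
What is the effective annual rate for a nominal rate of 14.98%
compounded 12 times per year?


Formula: EAR = (1 + r/m)^m - 1
Period rate: r/m = 0.1498 / 12 = 0.012483
Compounding: (1 + 0.012483)^12 = 1.160525
EAR = 1.160525 - 1 = 0.160525

0.160525


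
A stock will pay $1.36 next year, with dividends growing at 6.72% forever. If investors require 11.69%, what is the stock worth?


Formula: P = D1 / (r - g)
Spread: r - g = 0.1169 - 0.0672 = 0.0497
Substituting: P = $1.36 / 0.0497
P = $27.36

$27.36


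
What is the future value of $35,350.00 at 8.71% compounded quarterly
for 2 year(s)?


Formula: FV = P * (1 + r/m)^(m*t)
Period rate: r/m = 0.0871 / 4 = 0.021775
Total periods: m*t = 4 * 2 = 8
Growth factor: (1 + 0.021775)^8 = 1.18807
FV = $35,350.00 * 1.18807 = $41,998.29

$41,998.29


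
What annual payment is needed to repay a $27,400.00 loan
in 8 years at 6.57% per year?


Formula: PMT = PV * r / (1 - (1+r)^(-n))
Denominator: 1 - (1 + 0.0657)^(-8) = 0.398937
Numerator: $27,400.00 * 0.0657 = 1800.18
PMT = 1800.18 / 0.398937 = $4,512.45

$4,512.45


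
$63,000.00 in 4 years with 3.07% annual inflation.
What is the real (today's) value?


Formula: Real value = nominal / (1 + inflation)^years
Price level: (1 + 0.0307)^4 = 1.128572
Real value = $63,000.00 / 1.128572 = $55,822.78

$55,822.78


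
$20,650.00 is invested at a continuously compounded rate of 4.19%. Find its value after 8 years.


Formula: FV = P * e^(r*t)
Exponent: r*t = 0.0419 * 8 = 0.3352
e^(0.3352) = 1.39822
FV = $20,650.00 * 1.39822 = $28,873.24

$28,873.24


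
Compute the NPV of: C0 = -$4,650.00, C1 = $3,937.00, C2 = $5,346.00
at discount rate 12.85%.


Formula: NPV = C0 + C1/(1+r) + C2/(1+r)^2
Discount C1: $3,937.00 / (1 + 0.1285) = $3,488.70
Discount C2: $5,346.00 / (1 + 0.1285)^2 = $4,197.84
NPV = -$4,650.00 + $3,488.70 + $4,197.84 = $3,036.54

$3,036.54


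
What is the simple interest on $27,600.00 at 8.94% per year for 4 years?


Formula: I = P * r * t
Substituting: I = $27,600.00 * 0.0894 * 4
Step: I = $27,600.00 * 0.3576
I = $9,869.76

$9,869.76


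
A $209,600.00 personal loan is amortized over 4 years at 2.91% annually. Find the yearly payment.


Formula: PMT = PV * r / (1 - (1+r)^(-n))
Denominator: 1 - (1 + 0.0291)^(-4) = 0.108401
Numerator: $209,600.00 * 0.0291 = 6099.36
PMT = 6099.36 / 0.108401 = $56,266.76

$56,266.76


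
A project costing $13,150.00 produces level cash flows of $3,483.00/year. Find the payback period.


Formula: Payback = investment / annual cash flow
Substituting: Payback = $13,150.00 / $3,483.00
Payback = 3.7755 years

3.7755 years


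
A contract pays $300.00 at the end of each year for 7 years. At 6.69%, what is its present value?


Formula: PV = PMT * (1 - (1+r)^(-n)) / r
Discount factor: (1 + 0.0669)^(-7) = 0.635527
Bracket: 1 - 0.635527 = 0.364473
PV = $300.00 * 0.364473 / 0.0669 = $1,634.41

$1,634.41


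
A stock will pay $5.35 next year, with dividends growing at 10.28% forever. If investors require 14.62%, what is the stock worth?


Formula: P = D1 / (r - g)
Spread: r - g = 0.1462 - 0.1028 = 0.0434
Substituting: P = $5.35 / 0.0434
P = $123.27

$123.27
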